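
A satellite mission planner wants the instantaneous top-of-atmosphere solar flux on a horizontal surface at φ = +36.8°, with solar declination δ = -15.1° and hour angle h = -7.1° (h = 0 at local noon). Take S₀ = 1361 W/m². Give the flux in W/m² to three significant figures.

cos θ_z = sin φ sin δ + cos φ cos δ cos h = -0.156048 + 0.767156 = 0.611108.
Flux = S₀ · cos θ_z = 1361 × 0.611108 = 831.7 W/m².

832 W/m²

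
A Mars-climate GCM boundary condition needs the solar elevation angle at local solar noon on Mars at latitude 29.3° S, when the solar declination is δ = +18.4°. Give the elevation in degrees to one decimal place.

42.3°

At local noon the hour angle is zero, so the zenith angle equals |ϕ − δ| = |-29.3° − (+18.400°)| = 47.700°.
Elevation = 90° − 47.700° = 42.3°.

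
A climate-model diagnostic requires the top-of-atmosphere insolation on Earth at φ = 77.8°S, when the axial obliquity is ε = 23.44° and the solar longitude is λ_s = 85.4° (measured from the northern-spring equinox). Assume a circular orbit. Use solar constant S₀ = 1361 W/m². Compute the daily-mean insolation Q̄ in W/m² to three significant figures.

Solar declination: sin δ = sin ε · sin λ_s = sin 23.44° × sin 85.4° = 0.39651, so δ = +23.360°.
cos H₀ = −tan(-77.8°) tan(+23.360°) = 1.9977 ≥ 1 ⇒ polar night, H₀ = 0 and Q̄ = 0.

Q̄ ≈ 0.00 W/m²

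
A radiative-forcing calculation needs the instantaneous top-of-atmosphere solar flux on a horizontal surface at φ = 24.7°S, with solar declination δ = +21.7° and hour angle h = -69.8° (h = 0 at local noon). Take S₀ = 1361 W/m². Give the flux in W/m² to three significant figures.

cos θ_z = sin φ sin δ + cos φ cos δ cos h = -0.154505 + 0.291475 = 0.136970.
Flux = S₀ · cos θ_z = 1361 × 0.136970 = 186.4 W/m².

186 W/m²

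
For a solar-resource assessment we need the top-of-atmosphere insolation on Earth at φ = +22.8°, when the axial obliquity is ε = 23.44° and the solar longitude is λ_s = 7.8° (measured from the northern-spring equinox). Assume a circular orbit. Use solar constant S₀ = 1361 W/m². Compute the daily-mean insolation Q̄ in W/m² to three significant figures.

Q̄ ≈ 413 W/m²

Solar declination: sin δ = sin ε · sin λ_s = sin 23.44° × sin 7.8° = 0.05399, so δ = +3.095°.
cos H₀ = −tan(+22.8°) tan(+3.095°) = -0.0227, H₀ = 1.5935 rad.
Bracket: H₀ sin φ sin δ + cos φ cos δ sin H₀ = 1.5935×0.38752×0.05399 + 0.92186×0.99854×0.99974 = 0.033340 + 0.920275 = 0.953615.
Q̄ = (S₀/π) × [bracket] = (1361/π) × 0.953615 = 413.1 W/m².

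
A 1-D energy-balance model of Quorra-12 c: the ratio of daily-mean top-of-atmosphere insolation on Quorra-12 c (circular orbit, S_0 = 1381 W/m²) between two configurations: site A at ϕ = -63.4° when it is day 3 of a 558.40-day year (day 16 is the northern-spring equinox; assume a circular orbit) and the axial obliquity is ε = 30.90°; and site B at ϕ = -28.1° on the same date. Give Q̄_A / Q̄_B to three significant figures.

— Configuration A (ϕ=-63.4°):
Solar longitude: L_s = 360° × (3 − 16)/558.40 = -8.381°, i.e. -8.381° + 360° = 351.619°.
sin δ = sin 30.90° × sin 351.619° = -0.07485, so δ = -4.293°.
cos h₀ = −tan(-63.4°) tan(-4.293°) = -0.1499, h₀ = 1.7213 rad.
Bracket: h₀ sin ϕ sin δ + cos ϕ cos δ sin h₀ = 1.7213×-0.89415×-0.07485 + 0.44776×0.99719×0.98870 = 0.115202 + 0.441456 = 0.556658.
Q̄ = (S_0/π) × [bracket] = (1381/π) × 0.556658 = 244.70 W/m².
— Configuration B (ϕ=-28.1°):
cos h₀ = −tan(-28.1°) tan(-4.293°) = -0.0401, h₀ = 1.6109 rad.
Bracket: h₀ sin ϕ sin δ + cos ϕ cos δ sin h₀ = 1.6109×-0.47101×-0.07485 + 0.88213×0.99719×0.99920 = 0.056792 + 0.878947 = 0.935739.
Q̄ = (S_0/π) × [bracket] = (1381/π) × 0.935739 = 411.34 W/m².
Ratio Q̄_A / Q̄_B = 244.70 / 411.34 = 0.5949.

Q̄_A / Q̄_B ≈ 0.595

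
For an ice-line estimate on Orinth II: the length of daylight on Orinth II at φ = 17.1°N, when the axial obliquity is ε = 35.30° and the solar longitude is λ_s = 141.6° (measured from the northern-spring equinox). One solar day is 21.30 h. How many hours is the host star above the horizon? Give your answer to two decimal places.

11.45 h

Solar declination: sin δ = sin ε · sin λ_s = sin 35.30° × sin 141.6° = 0.35893, so δ = +21.035°.
cos H₀ = −tan φ · tan δ = −tan(+17.1°) × tan(+21.035°) = -0.1183, so H₀ = 1.6894 rad = 96.79°.
Daylight = 2H₀/(2π) × 21.30 h = (1.6894/π) × 21.30 = 11.45 h.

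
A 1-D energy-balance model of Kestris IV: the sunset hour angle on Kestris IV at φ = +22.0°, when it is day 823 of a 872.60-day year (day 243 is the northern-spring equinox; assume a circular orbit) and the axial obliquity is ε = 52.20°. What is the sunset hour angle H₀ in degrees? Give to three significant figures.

Solar longitude: λ_s = 360° × (823 − 243)/872.60 = 239.285°.
sin δ = sin 52.20° × sin 239.285° = -0.67931, so δ = -42.790°.
cos H₀ = −tan φ · tan δ = −tan(+22.0°) × tan(-42.790°) = 0.3740, so H₀ = 1.1875 rad = 68.04°.

H₀ = 68.0°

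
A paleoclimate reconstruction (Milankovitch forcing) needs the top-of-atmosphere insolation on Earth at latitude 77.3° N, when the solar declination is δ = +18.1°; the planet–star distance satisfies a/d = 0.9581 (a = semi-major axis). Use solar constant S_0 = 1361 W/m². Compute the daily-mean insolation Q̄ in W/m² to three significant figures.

Q̄ ≈ 379 W/m²

cos h₀ = −tan(+77.3°) tan(+18.100°) = -1.4503 ≤ −1 ⇒ polar day, h₀ = π.
Bracket: h₀ sin ϕ sin δ + cos ϕ cos δ sin h₀ = 3.1416×0.97553×0.31068 + 0.21985×0.95052×0.00000 = 0.952149 + 0.000000 = 0.952149.
Inverse-square distance factor (a/d)² = 0.9581² = 0.917956.
Q̄ = (S_0/π) × 0.917956 × [bracket] = (1361/π) × 0.917956 × 0.952149 = 378.6 W/m².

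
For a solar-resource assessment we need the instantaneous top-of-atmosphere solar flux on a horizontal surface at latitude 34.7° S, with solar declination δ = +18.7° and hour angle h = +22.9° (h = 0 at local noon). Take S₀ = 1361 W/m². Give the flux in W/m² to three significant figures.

cos θ_z = sin φ sin δ + cos φ cos δ cos h = -0.182518 + 0.717367 = 0.534849.
Flux = S₀ · cos θ_z = 1361 × 0.534849 = 727.9 W/m².

728 W/m²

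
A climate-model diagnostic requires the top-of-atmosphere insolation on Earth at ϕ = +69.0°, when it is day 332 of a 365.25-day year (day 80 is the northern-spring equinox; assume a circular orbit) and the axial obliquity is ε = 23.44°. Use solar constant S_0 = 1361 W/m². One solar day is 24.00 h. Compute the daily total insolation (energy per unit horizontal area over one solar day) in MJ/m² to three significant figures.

0.00 MJ/m²

Solar longitude: L_s = 360° × (332 − 80)/365.25 = 248.378°.
sin δ = sin 23.44° × sin 248.378° = -0.36980, so δ = -21.703°.
cos h₀ = −tan(+69.0°) tan(-21.703°) = 1.0369 ≥ 1 ⇒ polar night, h₀ = 0 and Q̄ = 0.
Daily total = Q̄ × 24.00 h × 3600 s/h = 0.00 MJ/m².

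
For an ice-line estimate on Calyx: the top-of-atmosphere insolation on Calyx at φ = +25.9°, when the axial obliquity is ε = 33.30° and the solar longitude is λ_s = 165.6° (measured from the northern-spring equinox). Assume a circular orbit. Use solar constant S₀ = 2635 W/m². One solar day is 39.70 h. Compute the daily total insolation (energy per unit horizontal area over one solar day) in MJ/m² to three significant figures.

118 MJ/m²

Solar declination: sin δ = sin ε · sin λ_s = sin 33.30° × sin 165.6° = 0.13654, so δ = +7.847°.
cos H₀ = −tan(+25.9°) tan(+7.847°) = -0.0669, H₀ = 1.6378 rad.
Bracket: H₀ sin φ sin δ + cos φ cos δ sin H₀ = 1.6378×0.43680×0.13654 + 0.89956×0.99064×0.99776 = 0.097679 + 0.889144 = 0.986823.
Q̄ = (S₀/π) × [bracket] = (2635/π) × 0.986823 = 827.69 W/m².
Daily total = Q̄ × 39.70 h × 3600 s/h = 827.69 × 39.70 × 3600 / 10⁶ = 118.3 MJ/m².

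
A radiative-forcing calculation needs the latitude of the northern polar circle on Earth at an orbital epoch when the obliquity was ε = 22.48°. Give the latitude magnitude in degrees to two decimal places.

The polar circle is the lowest latitude that experiences at least one full rotation of continuous daylight at the northern-summer solstice; it lies at |φ| = 90° − ε = 90° − 22.48° = 67.52°.

67.52°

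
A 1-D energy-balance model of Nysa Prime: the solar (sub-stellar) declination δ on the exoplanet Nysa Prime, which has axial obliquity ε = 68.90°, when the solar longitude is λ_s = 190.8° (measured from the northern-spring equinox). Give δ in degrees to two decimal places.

δ = -10.07°

sin δ = sin ε · sin λ_s = sin 68.90° × sin 190.8° = -0.174818.
δ = arcsin(-0.174818) = -10.07°.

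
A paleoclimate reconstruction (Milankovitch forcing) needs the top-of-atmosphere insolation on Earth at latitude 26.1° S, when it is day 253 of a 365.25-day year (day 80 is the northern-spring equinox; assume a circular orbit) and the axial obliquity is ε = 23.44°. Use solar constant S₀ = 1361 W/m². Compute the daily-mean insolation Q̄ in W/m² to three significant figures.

Solar longitude: λ_s = 360° × (253 − 80)/365.25 = 170.513°.
sin δ = sin 23.44° × sin 170.513° = 0.06556, so δ = +3.759°.
cos H₀ = −tan(-26.1°) tan(+3.759°) = 0.0322, H₀ = 1.5386 rad.
Bracket: H₀ sin φ sin δ + cos φ cos δ sin H₀ = 1.5386×-0.43994×0.06556 + 0.89803×0.99785×0.99948 = -0.044377 + 0.895633 = 0.851256.
Q̄ = (S₀/π) × [bracket] = (1361/π) × 0.851256 = 368.8 W/m².

Q̄ ≈ 369 W/m²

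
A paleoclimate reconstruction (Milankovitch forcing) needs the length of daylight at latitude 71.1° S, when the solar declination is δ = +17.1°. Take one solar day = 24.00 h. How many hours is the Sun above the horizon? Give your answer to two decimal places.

3.47 h

cos h₀ = −tan ϕ · tan δ = −tan(-71.1°) × tan(+17.100°) = 0.8985, so h₀ = 0.4544 rad = 26.03°.
Daylight = 2h₀/(2π) × 24.00 h = (0.4544/π) × 24.00 = 3.47 h.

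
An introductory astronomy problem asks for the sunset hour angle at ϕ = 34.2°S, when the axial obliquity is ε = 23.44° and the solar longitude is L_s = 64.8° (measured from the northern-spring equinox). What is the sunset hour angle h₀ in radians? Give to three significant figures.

Solar declination: sin δ = sin ε · sin L_s = sin 23.44° × sin 64.8° = 0.35993, so δ = +21.096°.
cos h₀ = −tan ϕ · tan δ = −tan(-34.2°) × tan(+21.096°) = 0.2622, so h₀ = 1.3055 rad = 74.80°.

h₀ = 1.31 rad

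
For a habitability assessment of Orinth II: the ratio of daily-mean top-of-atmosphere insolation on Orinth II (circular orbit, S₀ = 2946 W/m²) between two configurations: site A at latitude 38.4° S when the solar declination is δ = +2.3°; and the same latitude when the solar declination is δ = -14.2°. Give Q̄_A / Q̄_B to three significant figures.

Q̄_A / Q̄_B ≈ 0.734

— Configuration A (φ=-38.4°):
cos H₀ = −tan(-38.4°) tan(+2.300°) = 0.0318, H₀ = 1.5390 rad.
Bracket: H₀ sin φ sin δ + cos φ cos δ sin H₀ = 1.5390×-0.62115×0.04013 + 0.78369×0.99919×0.99949 = -0.038362 + 0.782656 = 0.744294.
Q̄ = (S₀/π) × [bracket] = (2946/π) × 0.744294 = 697.95 W/m².
— Configuration B (φ=-38.4°):
cos H₀ = −tan(-38.4°) tan(-14.200°) = -0.2006, H₀ = 1.7727 rad.
Bracket: H₀ sin φ sin δ + cos φ cos δ sin H₀ = 1.7727×-0.62115×-0.24531 + 0.78369×0.96945×0.97968 = 0.270114 + 0.744310 = 1.014424.
Q̄ = (S₀/π) × [bracket] = (2946/π) × 1.014424 = 951.27 W/m².
Ratio Q̄_A / Q̄_B = 697.95 / 951.27 = 0.7337.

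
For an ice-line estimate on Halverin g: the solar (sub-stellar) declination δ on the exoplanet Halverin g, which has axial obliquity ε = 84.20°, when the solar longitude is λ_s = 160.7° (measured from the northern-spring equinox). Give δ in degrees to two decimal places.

sin δ = sin ε · sin λ_s = sin 84.20° × sin 160.7° = 0.328822.
δ = arcsin(0.328822) = +19.20°.

δ = +19.20°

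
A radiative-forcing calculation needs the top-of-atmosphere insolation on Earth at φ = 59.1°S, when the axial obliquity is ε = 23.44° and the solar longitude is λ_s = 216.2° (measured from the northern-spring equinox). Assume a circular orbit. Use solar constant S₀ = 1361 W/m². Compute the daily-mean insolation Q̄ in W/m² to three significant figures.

Q̄ ≈ 371 W/m²

Solar declination: sin δ = sin ε · sin λ_s = sin 23.44° × sin 216.2° = -0.23494, so δ = -13.588°.
cos H₀ = −tan(-59.1°) tan(-13.588°) = -0.4039, H₀ = 1.9865 rad.
Bracket: H₀ sin φ sin δ + cos φ cos δ sin H₀ = 1.9865×-0.85806×-0.23494 + 0.51354×0.97201×0.91482 = 0.400464 + 0.456647 = 0.857111.
Q̄ = (S₀/π) × [bracket] = (1361/π) × 0.857111 = 371.3 W/m².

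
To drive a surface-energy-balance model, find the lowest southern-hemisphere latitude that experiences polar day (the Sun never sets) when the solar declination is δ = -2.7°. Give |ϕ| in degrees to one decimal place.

|ϕ| = 87.3°

Polar day requires cos h₀ = −tan ϕ tan δ ≤ −1, i.e. tan ϕ tan δ ≥ 1.
The boundary is |tan ϕ| · |tan δ| = 1, so |ϕ| = 90° − |δ| = 90° − 2.7° = 87.3° in the southern hemisphere.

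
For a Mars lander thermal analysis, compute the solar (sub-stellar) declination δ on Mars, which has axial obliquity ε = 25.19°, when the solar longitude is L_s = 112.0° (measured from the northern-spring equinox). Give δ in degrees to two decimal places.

δ = +23.24°

sin δ = sin ε · sin L_s = sin 25.19° × sin 112.0° = 0.394629.
δ = arcsin(0.394629) = +23.24°.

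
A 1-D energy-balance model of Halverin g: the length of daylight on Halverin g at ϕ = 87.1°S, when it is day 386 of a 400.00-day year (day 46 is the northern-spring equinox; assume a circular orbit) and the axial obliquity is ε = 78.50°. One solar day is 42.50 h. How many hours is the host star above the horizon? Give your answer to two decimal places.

42.50 h

Solar longitude: L_s = 360° × (386 − 46)/400.00 = 306.000°.
sin δ = sin 78.50° × sin 306.000° = -0.79278, so δ = -52.446°.
Sunrise equation: cos h₀ = −tan ϕ · tan δ = -25.6756 ≤ −1, so the host star never sets (polar day) and h₀ = π.
Daylight = 2h₀/(2π) × 42.50 h = (3.1416/π) × 42.50 = 42.50 h.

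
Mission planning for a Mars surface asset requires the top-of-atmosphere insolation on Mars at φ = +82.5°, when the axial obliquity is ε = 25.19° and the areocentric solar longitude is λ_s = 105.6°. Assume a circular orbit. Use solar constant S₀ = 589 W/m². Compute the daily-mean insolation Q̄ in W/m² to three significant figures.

sin δ = sin 25.19° × sin 105.6° = 0.40994, so δ = +24.201°.
cos H₀ = −tan(+82.5°) tan(+24.201°) = -3.4139 ≤ −1 ⇒ polar day, H₀ = π.
Bracket: H₀ sin φ sin δ + cos φ cos δ sin H₀ = 3.1416×0.99144×0.40994 + 0.13053×0.91211×0.00000 = 1.276843 + 0.000000 = 1.276843.
Q̄ = (S₀/π) × [bracket] = (589/π) × 1.276843 = 239.4 W/m².

Q̄ ≈ 239 W/m²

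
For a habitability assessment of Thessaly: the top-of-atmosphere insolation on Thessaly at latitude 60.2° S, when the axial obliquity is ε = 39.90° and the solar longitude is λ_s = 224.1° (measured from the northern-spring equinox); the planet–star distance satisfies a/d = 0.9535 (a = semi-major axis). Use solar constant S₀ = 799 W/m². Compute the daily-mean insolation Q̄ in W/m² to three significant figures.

Solar declination: sin δ = sin ε · sin λ_s = sin 39.90° × sin 224.1° = -0.44639, so δ = -26.512°.
cos H₀ = −tan(-60.2°) tan(-26.512°) = -0.8710, H₀ = 2.6281 rad.
Bracket: H₀ sin φ sin δ + cos φ cos δ sin H₀ = 2.6281×-0.86777×-0.44639 + 0.49697×0.89484×0.49120 = 1.018031 + 0.218441 = 1.236472.
Inverse-square distance factor (a/d)² = 0.9535² = 0.909162.
Q̄ = (S₀/π) × 0.909162 × [bracket] = (799/π) × 0.909162 × 1.236472 = 285.9 W/m².

Q̄ ≈ 286 W/m²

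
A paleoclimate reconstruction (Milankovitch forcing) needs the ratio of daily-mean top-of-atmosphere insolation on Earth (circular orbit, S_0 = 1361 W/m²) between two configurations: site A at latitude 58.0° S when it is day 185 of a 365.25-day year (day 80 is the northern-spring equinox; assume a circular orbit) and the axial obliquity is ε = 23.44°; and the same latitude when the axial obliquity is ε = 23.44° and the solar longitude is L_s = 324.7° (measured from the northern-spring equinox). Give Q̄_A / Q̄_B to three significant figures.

— Configuration A (ϕ=-58.0°):
Solar longitude: L_s = 360° × (185 − 80)/365.25 = 103.491°.
sin δ = sin 23.44° × sin 103.491° = 0.38681, so δ = +22.756°.
cos h₀ = −tan(-58.0°) tan(+22.756°) = 0.6713, h₀ = 0.8349 rad.
Bracket: h₀ sin ϕ sin δ + cos ϕ cos δ sin h₀ = 0.8349×-0.84805×0.38681 + 0.52992×0.92216×0.74120 = -0.273876 + 0.362203 = 0.088327.
Q̄ = (S_0/π) × [bracket] = (1361/π) × 0.088327 = 38.265 W/m².
— Configuration B (ϕ=-58.0°):
Solar declination: sin δ = sin ε · sin L_s = sin 23.44° × sin 324.7° = -0.22987, so δ = -13.289°.
cos h₀ = −tan(-58.0°) tan(-13.289°) = -0.3780, h₀ = 1.9584 rad.
Bracket: h₀ sin ϕ sin δ + cos ϕ cos δ sin h₀ = 1.9584×-0.84805×-0.22987 + 0.52992×0.97322×0.92581 = 0.381773 + 0.477467 = 0.859240.
Q̄ = (S_0/π) × [bracket] = (1361/π) × 0.859240 = 372.24 W/m².
Ratio Q̄_A / Q̄_B = 38.265 / 372.24 = 0.1028.

Q̄_A / Q̄_B ≈ 0.103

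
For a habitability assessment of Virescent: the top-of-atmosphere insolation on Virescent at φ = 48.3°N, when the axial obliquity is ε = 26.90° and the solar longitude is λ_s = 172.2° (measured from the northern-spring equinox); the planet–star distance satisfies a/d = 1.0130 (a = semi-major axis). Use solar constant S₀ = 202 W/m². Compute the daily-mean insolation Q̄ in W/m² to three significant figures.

Q̄ ≈ 48.7 W/m²

Solar declination: sin δ = sin ε · sin λ_s = sin 26.90° × sin 172.2° = 0.06140, so δ = +3.520°.
cos H₀ = −tan(+48.3°) tan(+3.520°) = -0.0690, H₀ = 1.6399 rad.
Bracket: H₀ sin φ sin δ + cos φ cos δ sin H₀ = 1.6399×0.74664×0.06140 + 0.66523×0.99811×0.99761 = 0.075179 + 0.662386 = 0.737565.
Inverse-square distance factor (a/d)² = 1.0130² = 1.026169.
Q̄ = (S₀/π) × 1.026169 × [bracket] = (202/π) × 1.026169 × 0.737565 = 48.67 W/m².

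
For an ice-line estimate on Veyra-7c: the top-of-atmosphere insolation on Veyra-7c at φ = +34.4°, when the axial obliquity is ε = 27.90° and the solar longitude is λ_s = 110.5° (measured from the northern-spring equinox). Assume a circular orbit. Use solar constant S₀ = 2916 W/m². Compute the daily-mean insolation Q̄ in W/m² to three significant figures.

Q̄ ≈ 1.09e+03 W/m²

Solar declination: sin δ = sin ε · sin λ_s = sin 27.90° × sin 110.5° = 0.43830, so δ = +25.995°.
cos H₀ = −tan(+34.4°) tan(+25.995°) = -0.3339, H₀ = 1.9112 rad.
Bracket: H₀ sin φ sin δ + cos φ cos δ sin H₀ = 1.9112×0.56497×0.43830 + 0.82511×0.89883×0.94261 = 0.473263 + 0.699071 = 1.172334.
Q̄ = (S₀/π) × [bracket] = (2916/π) × 1.172334 = 1088 W/m².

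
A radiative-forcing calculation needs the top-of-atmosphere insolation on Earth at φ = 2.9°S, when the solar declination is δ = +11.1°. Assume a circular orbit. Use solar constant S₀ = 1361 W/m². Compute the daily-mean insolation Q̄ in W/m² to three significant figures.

cos H₀ = −tan(-2.9°) tan(+11.100°) = 0.0099, H₀ = 1.5609 rad.
Bracket: H₀ sin φ sin δ + cos φ cos δ sin H₀ = 1.5609×-0.05059×0.19252 + 0.99872×0.98129×0.99995 = -0.015203 + 0.979985 = 0.964782.
Q̄ = (S₀/π) × [bracket] = (1361/π) × 0.964782 = 418.0 W/m².

Q̄ ≈ 418 W/m²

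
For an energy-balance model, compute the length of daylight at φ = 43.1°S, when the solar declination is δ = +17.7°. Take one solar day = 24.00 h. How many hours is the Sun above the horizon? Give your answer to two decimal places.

cos H₀ = −tan φ · tan δ = −tan(-43.1°) × tan(+17.700°) = 0.2986, so H₀ = 1.2675 rad = 72.62°.
Daylight = 2H₀/(2π) × 24.00 h = (1.2675/π) × 24.00 = 9.68 h.

9.68 h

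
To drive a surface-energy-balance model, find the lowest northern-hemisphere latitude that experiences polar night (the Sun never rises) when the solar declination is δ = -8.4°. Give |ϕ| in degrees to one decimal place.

Polar night requires cos h₀ = −tan ϕ tan δ ≥ 1, i.e. tan ϕ tan δ ≤ −1.
The boundary is |tan ϕ| · |tan δ| = 1, so |ϕ| = 90° − |δ| = 90° − 8.4° = 81.6° in the northern hemisphere.

|ϕ| = 81.6°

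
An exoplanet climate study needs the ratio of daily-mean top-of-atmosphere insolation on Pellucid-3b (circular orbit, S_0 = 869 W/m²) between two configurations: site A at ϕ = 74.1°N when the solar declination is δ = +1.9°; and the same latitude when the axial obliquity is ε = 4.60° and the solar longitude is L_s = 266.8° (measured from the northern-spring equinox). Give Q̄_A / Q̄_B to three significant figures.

— Configuration A (ϕ=+74.1°):
cos h₀ = −tan(+74.1°) tan(+1.900°) = -0.1165, h₀ = 1.6875 rad.
Bracket: h₀ sin ϕ sin δ + cos ϕ cos δ sin h₀ = 1.6875×0.96174×0.03316 + 0.27396×0.99945×0.99320 = 0.053817 + 0.271947 = 0.325764.
Q̄ = (S_0/π) × [bracket] = (869/π) × 0.325764 = 90.110 W/m².
— Configuration B (ϕ=+74.1°):
Solar declination: sin δ = sin ε · sin L_s = sin 4.60° × sin 266.8° = -0.08007, so δ = -4.593°.
cos h₀ = −tan(+74.1°) tan(-4.593°) = 0.2820, h₀ = 1.2849 rad.
Bracket: h₀ sin ϕ sin δ + cos ϕ cos δ sin h₀ = 1.2849×0.96174×-0.08007 + 0.27396×0.99679×0.95941 = -0.098946 + 0.261996 = 0.163050.
Q̄ = (S_0/π) × [bracket] = (869/π) × 0.163050 = 45.101 W/m².
Ratio Q̄_A / Q̄_B = 90.110 / 45.101 = 1.998.

Q̄_A / Q̄_B ≈ 2.00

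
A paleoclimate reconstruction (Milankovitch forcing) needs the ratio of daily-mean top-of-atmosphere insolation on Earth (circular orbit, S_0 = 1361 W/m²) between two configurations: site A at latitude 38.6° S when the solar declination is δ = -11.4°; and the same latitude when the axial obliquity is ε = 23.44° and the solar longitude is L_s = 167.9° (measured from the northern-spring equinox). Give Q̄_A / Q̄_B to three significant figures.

— Configuration A (ϕ=-38.6°):
cos h₀ = −tan(-38.6°) tan(-11.400°) = -0.1610, h₀ = 1.7325 rad.
Bracket: h₀ sin ϕ sin δ + cos ϕ cos δ sin h₀ = 1.7325×-0.62388×-0.19766 + 0.78152×0.98027×0.98696 = 0.213645 + 0.756111 = 0.969756.
Q̄ = (S_0/π) × [bracket] = (1361/π) × 0.969756 = 420.12 W/m².
— Configuration B (ϕ=-38.6°):
Solar declination: sin δ = sin ε · sin L_s = sin 23.44° × sin 167.9° = 0.08338, so δ = +4.783°.
cos h₀ = −tan(-38.6°) tan(+4.783°) = 0.0668, h₀ = 1.5039 rad.
Bracket: h₀ sin ϕ sin δ + cos ϕ cos δ sin h₀ = 1.5039×-0.62388×0.08338 + 0.78152×0.99652×0.99777 = -0.078232 + 0.777064 = 0.698832.
Q̄ = (S_0/π) × [bracket] = (1361/π) × 0.698832 = 302.75 W/m².
Ratio Q̄_A / Q̄_B = 420.12 / 302.75 = 1.388.

Q̄_A / Q̄_B ≈ 1.39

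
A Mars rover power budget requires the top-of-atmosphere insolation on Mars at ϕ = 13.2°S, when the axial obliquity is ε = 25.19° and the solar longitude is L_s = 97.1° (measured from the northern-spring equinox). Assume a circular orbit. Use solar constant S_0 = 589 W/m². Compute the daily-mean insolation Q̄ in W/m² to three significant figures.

Q̄ ≈ 138 W/m²

Solar declination: sin δ = sin ε · sin L_s = sin 25.19° × sin 97.1° = 0.42236, so δ = +24.984°.
cos h₀ = −tan(-13.2°) tan(+24.984°) = 0.1093, h₀ = 1.4613 rad.
Bracket: h₀ sin ϕ sin δ + cos ϕ cos δ sin h₀ = 1.4613×-0.22835×0.42236 + 0.97358×0.90643×0.99401 = -0.140936 + 0.877196 = 0.736260.
Q̄ = (S_0/π) × [bracket] = (589/π) × 0.736260 = 138.0 W/m².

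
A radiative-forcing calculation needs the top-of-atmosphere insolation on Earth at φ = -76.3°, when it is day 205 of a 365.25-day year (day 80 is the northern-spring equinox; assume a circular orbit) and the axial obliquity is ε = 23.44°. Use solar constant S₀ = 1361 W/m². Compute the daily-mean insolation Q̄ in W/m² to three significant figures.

Solar longitude: λ_s = 360° × (205 − 80)/365.25 = 123.203°.
sin δ = sin 23.44° × sin 123.203° = 0.33284, so δ = +19.441°.
cos H₀ = −tan(-76.3°) tan(+19.441°) = 1.4479 ≥ 1 ⇒ polar night, H₀ = 0 and Q̄ = 0.

Q̄ ≈ 0.00 W/m²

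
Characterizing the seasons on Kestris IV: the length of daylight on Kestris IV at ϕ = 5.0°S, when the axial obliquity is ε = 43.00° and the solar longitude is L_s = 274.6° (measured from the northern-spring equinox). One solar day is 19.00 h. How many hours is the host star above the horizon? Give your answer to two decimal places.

9.99 h

Solar declination: sin δ = sin ε · sin L_s = sin 43.00° × sin 274.6° = -0.67980, so δ = -42.828°.
cos h₀ = −tan ϕ · tan δ = −tan(-5.0°) × tan(-42.828°) = -0.0811, so h₀ = 1.6520 rad = 94.65°.
Daylight = 2h₀/(2π) × 19.00 h = (1.6520/π) × 19.00 = 9.99 h.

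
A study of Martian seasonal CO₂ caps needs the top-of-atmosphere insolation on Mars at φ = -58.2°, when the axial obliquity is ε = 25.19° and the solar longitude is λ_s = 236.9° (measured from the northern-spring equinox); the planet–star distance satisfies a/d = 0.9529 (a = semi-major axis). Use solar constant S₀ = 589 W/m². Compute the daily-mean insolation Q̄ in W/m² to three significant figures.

Q̄ ≈ 181 W/m²

Solar declination: sin δ = sin ε · sin λ_s = sin 25.19° × sin 236.9° = -0.35655, so δ = -20.889°.
cos H₀ = −tan(-58.2°) tan(-20.889°) = -0.6155, H₀ = 2.2338 rad.
Bracket: H₀ sin φ sin δ + cos φ cos δ sin H₀ = 2.2338×-0.84989×-0.35655 + 0.52696×0.93428×0.78813 = 0.676905 + 0.388019 = 1.064924.
Inverse-square distance factor (a/d)² = 0.9529² = 0.908018.
Q̄ = (S₀/π) × 0.908018 × [bracket] = (589/π) × 0.908018 × 1.064924 = 181.3 W/m².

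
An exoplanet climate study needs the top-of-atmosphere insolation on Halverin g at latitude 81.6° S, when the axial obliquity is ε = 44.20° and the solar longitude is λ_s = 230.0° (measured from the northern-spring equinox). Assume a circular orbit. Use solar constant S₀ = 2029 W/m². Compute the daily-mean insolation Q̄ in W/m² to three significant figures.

Solar declination: sin δ = sin ε · sin λ_s = sin 44.20° × sin 230.0° = -0.53406, so δ = -32.280°.
cos H₀ = −tan(-81.6°) tan(-32.280°) = -4.2778 ≤ −1 ⇒ polar day, H₀ = π.
Bracket: H₀ sin φ sin δ + cos φ cos δ sin H₀ = 3.1416×-0.98927×-0.53406 + 0.14608×0.84545×0.00000 = 1.659800 + 0.000000 = 1.659800.
Q̄ = (S₀/π) × [bracket] = (2029/π) × 1.659800 = 1072 W/m².

Q̄ ≈ 1.07e+03 W/m²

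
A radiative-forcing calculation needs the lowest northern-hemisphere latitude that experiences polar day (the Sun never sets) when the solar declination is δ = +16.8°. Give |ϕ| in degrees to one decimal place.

Polar day requires cos h₀ = −tan ϕ tan δ ≤ −1, i.e. tan ϕ tan δ ≥ 1.
The boundary is |tan ϕ| · |tan δ| = 1, so |ϕ| = 90° − |δ| = 90° − 16.8° = 73.2° in the northern hemisphere.

|ϕ| = 73.2°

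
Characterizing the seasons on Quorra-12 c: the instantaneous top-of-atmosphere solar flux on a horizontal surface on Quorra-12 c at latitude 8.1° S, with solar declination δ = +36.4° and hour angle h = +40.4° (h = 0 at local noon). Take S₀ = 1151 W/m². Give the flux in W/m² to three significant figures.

cos θ_z = sin φ sin δ + cos φ cos δ cos h = -0.083613 + 0.606842 = 0.523229.
Flux = S₀ · cos θ_z = 1151 × 0.523229 = 602.2 W/m².

602 W/m²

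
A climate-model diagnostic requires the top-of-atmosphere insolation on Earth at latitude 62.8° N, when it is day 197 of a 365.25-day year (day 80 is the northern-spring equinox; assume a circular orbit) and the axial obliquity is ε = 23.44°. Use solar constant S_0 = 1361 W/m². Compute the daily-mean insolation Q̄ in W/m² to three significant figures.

Solar longitude: L_s = 360° × (197 − 80)/365.25 = 115.318°.
sin δ = sin 23.44° × sin 115.318° = 0.35958, so δ = +21.074°.
cos h₀ = −tan(+62.8°) tan(+21.074°) = -0.7498, h₀ = 2.4186 rad.
Bracket: h₀ sin ϕ sin δ + cos ϕ cos δ sin h₀ = 2.4186×0.88942×0.35958 + 0.45710×0.93311×0.66164 = 0.773511 + 0.282206 = 1.055717.
Q̄ = (S_0/π) × [bracket] = (1361/π) × 1.055717 = 457.4 W/m².

Q̄ ≈ 457 W/m²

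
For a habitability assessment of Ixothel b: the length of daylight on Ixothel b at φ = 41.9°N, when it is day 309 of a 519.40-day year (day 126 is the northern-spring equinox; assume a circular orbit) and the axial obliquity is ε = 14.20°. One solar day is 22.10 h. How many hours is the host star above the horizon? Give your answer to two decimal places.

12.32 h

Solar longitude: λ_s = 360° × (309 − 126)/519.40 = 126.839°.
sin δ = sin 14.20° × sin 126.839° = 0.19633, so δ = +11.322°.
cos H₀ = −tan φ · tan δ = −tan(+41.9°) × tan(+11.322°) = -0.1796, so H₀ = 1.7514 rad = 100.35°.
Daylight = 2H₀/(2π) × 22.10 h = (1.7514/π) × 22.10 = 12.32 h.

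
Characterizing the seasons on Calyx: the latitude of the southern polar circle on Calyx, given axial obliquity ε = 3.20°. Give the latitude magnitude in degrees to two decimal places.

86.80°

The polar circle is the lowest latitude that experiences at least one full rotation of continuous darkness at the northern-summer solstice; it lies at |ϕ| = 90° − ε = 90° − 3.20° = 86.80°.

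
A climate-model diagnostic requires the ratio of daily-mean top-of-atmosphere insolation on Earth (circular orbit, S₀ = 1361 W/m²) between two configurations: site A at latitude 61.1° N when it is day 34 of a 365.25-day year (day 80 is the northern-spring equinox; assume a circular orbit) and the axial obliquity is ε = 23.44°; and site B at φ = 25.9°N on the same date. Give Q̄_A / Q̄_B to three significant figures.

— Configuration A (φ=+61.1°):
Solar longitude: λ_s = 360° × (34 − 80)/365.25 = -45.339°, i.e. -45.339° + 360° = 314.661°.
sin δ = sin 23.44° × sin 314.661° = -0.28294, so δ = -16.436°.
cos H₀ = −tan(+61.1°) tan(-16.436°) = 0.5344, H₀ = 1.0070 rad.
Bracket: H₀ sin φ sin δ + cos φ cos δ sin H₀ = 1.0070×0.87546×-0.28294 + 0.48328×0.95914×0.84525 = -0.249437 + 0.391801 = 0.142364.
Q̄ = (S₀/π) × [bracket] = (1361/π) × 0.142364 = 61.675 W/m².
— Configuration B (φ=+25.9°):
cos H₀ = −tan(+25.9°) tan(-16.436°) = 0.1432, H₀ = 1.4271 rad.
Bracket: H₀ sin φ sin δ + cos φ cos δ sin H₀ = 1.4271×0.43680×-0.28294 + 0.89956×0.95914×0.98969 = -0.176373 + 0.853908 = 0.677535.
Q̄ = (S₀/π) × [bracket] = (1361/π) × 0.677535 = 293.52 W/m².
Ratio Q̄_A / Q̄_B = 61.675 / 293.52 = 0.2101.

Q̄_A / Q̄_B ≈ 0.210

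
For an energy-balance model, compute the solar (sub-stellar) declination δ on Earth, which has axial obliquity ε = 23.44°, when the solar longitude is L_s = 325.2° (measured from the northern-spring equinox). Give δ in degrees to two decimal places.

sin δ = sin ε · sin L_s = sin 23.44° × sin 325.2° = -0.227023.
δ = arcsin(-0.227023) = -13.12°.

δ = -13.12°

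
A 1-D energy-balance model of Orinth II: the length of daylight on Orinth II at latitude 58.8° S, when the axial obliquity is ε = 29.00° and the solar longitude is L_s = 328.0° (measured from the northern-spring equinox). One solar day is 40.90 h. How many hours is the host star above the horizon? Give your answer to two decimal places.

Solar declination: sin δ = sin ε · sin L_s = sin 29.00° × sin 328.0° = -0.25691, so δ = -14.887°.
cos h₀ = −tan ϕ · tan δ = −tan(-58.8°) × tan(-14.887°) = -0.4389, so h₀ = 2.0252 rad = 116.04°.
Daylight = 2h₀/(2π) × 40.90 h = (2.0252/π) × 40.90 = 26.37 h.

26.37 h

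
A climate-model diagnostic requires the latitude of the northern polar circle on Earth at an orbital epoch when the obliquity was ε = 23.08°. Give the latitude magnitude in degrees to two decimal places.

The polar circle is the lowest latitude that experiences at least one full rotation of continuous daylight at the northern-summer solstice; it lies at |φ| = 90° − ε = 90° − 23.08° = 66.92°.

66.92°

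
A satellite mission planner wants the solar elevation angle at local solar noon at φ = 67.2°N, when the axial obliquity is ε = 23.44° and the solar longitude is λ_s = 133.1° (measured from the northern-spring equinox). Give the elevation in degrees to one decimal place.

39.7°

Solar declination: sin δ = sin ε · sin λ_s = sin 23.44° × sin 133.1° = 0.29045, so δ = +16.885°.
At local noon the hour angle is zero, so the zenith angle equals |φ − δ| = |+67.2° − (+16.885°)| = 50.315°.
Elevation = 90° − 50.315° = 39.7°.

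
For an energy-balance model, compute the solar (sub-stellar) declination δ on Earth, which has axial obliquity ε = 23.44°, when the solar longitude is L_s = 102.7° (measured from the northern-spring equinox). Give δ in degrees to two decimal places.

sin δ = sin ε · sin L_s = sin 23.44° × sin 102.7° = 0.388056.
δ = arcsin(0.388056) = +22.83°.

δ = +22.83°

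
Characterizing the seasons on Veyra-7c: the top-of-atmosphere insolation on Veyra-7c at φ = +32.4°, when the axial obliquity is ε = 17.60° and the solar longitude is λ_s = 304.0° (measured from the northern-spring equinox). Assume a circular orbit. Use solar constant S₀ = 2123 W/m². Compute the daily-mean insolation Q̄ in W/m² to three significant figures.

Q̄ ≈ 417 W/m²

Solar declination: sin δ = sin ε · sin λ_s = sin 17.60° × sin 304.0° = -0.25068, so δ = -14.518°.
cos H₀ = −tan(+32.4°) tan(-14.518°) = 0.1643, H₀ = 1.4057 rad.
Bracket: H₀ sin φ sin δ + cos φ cos δ sin H₀ = 1.4057×0.53583×-0.25068 + 0.84433×0.96807×0.98641 = -0.188816 + 0.806262 = 0.617446.
Q̄ = (S₀/π) × [bracket] = (2123/π) × 0.617446 = 417.3 W/m².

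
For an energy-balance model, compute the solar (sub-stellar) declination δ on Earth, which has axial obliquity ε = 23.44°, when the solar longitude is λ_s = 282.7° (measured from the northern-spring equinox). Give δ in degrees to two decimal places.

δ = -22.83°

sin δ = sin ε · sin λ_s = sin 23.44° × sin 282.7° = -0.388056.
δ = arcsin(-0.388056) = -22.83°.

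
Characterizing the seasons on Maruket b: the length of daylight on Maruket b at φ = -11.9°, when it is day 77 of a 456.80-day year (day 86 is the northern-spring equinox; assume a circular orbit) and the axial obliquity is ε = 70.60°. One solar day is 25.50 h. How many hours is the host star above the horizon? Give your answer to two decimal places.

12.95 h

Solar longitude: λ_s = 360° × (77 − 86)/456.80 = -7.093°, i.e. -7.093° + 360° = 352.907°.
sin δ = sin 70.60° × sin 352.907° = -0.11647, so δ = -6.688°.
cos H₀ = −tan φ · tan δ = −tan(-11.9°) × tan(-6.688°) = -0.0247, so H₀ = 1.5955 rad = 91.42°.
Daylight = 2H₀/(2π) × 25.50 h = (1.5955/π) × 25.50 = 12.95 h.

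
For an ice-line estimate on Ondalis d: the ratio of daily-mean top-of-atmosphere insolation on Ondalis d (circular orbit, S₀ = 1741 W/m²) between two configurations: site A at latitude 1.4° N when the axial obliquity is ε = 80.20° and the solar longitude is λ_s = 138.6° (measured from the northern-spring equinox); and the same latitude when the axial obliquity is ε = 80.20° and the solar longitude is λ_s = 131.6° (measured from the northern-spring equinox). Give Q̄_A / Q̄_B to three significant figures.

— Configuration A (φ=+1.4°):
Solar declination: sin δ = sin ε · sin λ_s = sin 80.20° × sin 138.6° = 0.65166, so δ = +40.667°.
cos H₀ = −tan(+1.4°) tan(+40.667°) = -0.0210, H₀ = 1.5918 rad.
Bracket: H₀ sin φ sin δ + cos φ cos δ sin H₀ = 1.5918×0.02443×0.65166 + 0.99970×0.75851×0.99978 = 0.025342 + 0.758116 = 0.783458.
Q̄ = (S₀/π) × [bracket] = (1741/π) × 0.783458 = 434.17 W/m².
— Configuration B (φ=+1.4°):
Solar declination: sin δ = sin ε · sin λ_s = sin 80.20° × sin 131.6° = 0.73689, so δ = +47.467°.
cos H₀ = −tan(+1.4°) tan(+47.467°) = -0.0266, H₀ = 1.5974 rad.
Bracket: H₀ sin φ sin δ + cos φ cos δ sin H₀ = 1.5974×0.02443×0.73689 + 0.99970×0.67602×0.99965 = 0.028757 + 0.675581 = 0.704338.
Q̄ = (S₀/π) × [bracket] = (1741/π) × 0.704338 = 390.33 W/m².
Ratio Q̄_A / Q̄_B = 434.17 / 390.33 = 1.112.

Q̄_A / Q̄_B ≈ 1.11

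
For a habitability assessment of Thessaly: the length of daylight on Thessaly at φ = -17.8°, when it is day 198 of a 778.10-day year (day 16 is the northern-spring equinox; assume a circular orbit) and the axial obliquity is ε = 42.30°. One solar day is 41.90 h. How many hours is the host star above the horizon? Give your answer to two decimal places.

17.03 h

Solar longitude: λ_s = 360° × (198 − 16)/778.10 = 84.205°.
sin δ = sin 42.30° × sin 84.205° = 0.66957, so δ = +42.034°.
cos H₀ = −tan φ · tan δ = −tan(-17.8°) × tan(+42.034°) = 0.2894, so H₀ = 1.2772 rad = 73.18°.
Daylight = 2H₀/(2π) × 41.90 h = (1.2772/π) × 41.90 = 17.03 h.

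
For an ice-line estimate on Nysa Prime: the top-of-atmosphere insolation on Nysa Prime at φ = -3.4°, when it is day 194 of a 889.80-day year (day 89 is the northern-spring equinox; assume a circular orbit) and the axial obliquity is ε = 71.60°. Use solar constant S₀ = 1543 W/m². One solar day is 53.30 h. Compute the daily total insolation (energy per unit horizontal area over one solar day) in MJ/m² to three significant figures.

Solar longitude: λ_s = 360° × (194 − 89)/889.80 = 42.481°.
sin δ = sin 71.60° × sin 42.481° = 0.64082, so δ = +39.853°.
cos H₀ = −tan(-3.4°) tan(+39.853°) = 0.0496, H₀ = 1.5212 rad.
Bracket: H₀ sin φ sin δ + cos φ cos δ sin H₀ = 1.5212×-0.05931×0.64082 + 0.99824×0.76769×0.99877 = -0.057816 + 0.765396 = 0.707580.
Q̄ = (S₀/π) × [bracket] = (1543/π) × 0.707580 = 347.53 W/m².
Daily total = Q̄ × 53.30 h × 3600 s/h = 347.53 × 53.30 × 3600 / 10⁶ = 66.68 MJ/m².

66.7 MJ/m²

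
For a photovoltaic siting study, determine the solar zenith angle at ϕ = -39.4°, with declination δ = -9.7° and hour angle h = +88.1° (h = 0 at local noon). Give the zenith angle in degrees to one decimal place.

cos θ_z = sin ϕ sin δ + cos ϕ cos δ cos h = 0.106945 + 0.025254 = 0.132199.
θ_z = arccos(0.132199) = 82.4°.

θ_z = 82.4°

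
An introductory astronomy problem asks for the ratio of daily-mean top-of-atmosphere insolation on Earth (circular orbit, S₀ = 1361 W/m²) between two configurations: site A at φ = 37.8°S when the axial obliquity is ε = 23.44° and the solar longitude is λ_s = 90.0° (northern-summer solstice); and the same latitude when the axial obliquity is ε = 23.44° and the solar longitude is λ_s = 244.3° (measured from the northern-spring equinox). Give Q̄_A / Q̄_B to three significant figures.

Q̄_A / Q̄_B ≈ 0.344

— Configuration A (φ=-37.8°):
Solar declination: sin δ = sin ε · sin λ_s = sin 23.44° × sin 90.0° = 0.39779, so δ = +23.440°.
cos H₀ = −tan(-37.8°) tan(+23.440°) = 0.3363, H₀ = 1.2278 rad.
Bracket: H₀ sin φ sin δ + cos φ cos δ sin H₀ = 1.2278×-0.61291×0.39779 + 0.79016×0.91748×0.94175 = -0.299349 + 0.682727 = 0.383378.
Q̄ = (S₀/π) × [bracket] = (1361/π) × 0.383378 = 166.09 W/m².
— Configuration B (φ=-37.8°):
Solar declination: sin δ = sin ε · sin λ_s = sin 23.44° × sin 244.3° = -0.35844, so δ = -21.004°.
cos H₀ = −tan(-37.8°) tan(-21.004°) = -0.2978, H₀ = 1.8732 rad.
Bracket: H₀ sin φ sin δ + cos φ cos δ sin H₀ = 1.8732×-0.61291×-0.35844 + 0.79016×0.93355×0.95462 = 0.411526 + 0.704179 = 1.115705.
Q̄ = (S₀/π) × [bracket] = (1361/π) × 1.115705 = 483.35 W/m².
Ratio Q̄_A / Q̄_B = 166.09 / 483.35 = 0.3436.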